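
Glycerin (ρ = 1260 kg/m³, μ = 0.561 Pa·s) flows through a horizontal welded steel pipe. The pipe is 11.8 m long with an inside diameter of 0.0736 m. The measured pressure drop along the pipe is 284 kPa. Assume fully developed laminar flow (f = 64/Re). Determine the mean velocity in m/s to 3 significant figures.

V ≈ 7.26 m/s

For laminar flow, f = 64/Re with Re = ρVD/μ, so Darcy-Weisbach reduces to ΔP = 32μLV/D². Solving for V: V = ΔP·D²/(32μL) = 2.84e+05·(0.0736)²/(32·0.561·11.8) = 7.262 m/s.
Check: Re = ρVD/μ = 1260·7.262·0.0736/0.561 = 1201 < 2300, so the laminar assumption holds.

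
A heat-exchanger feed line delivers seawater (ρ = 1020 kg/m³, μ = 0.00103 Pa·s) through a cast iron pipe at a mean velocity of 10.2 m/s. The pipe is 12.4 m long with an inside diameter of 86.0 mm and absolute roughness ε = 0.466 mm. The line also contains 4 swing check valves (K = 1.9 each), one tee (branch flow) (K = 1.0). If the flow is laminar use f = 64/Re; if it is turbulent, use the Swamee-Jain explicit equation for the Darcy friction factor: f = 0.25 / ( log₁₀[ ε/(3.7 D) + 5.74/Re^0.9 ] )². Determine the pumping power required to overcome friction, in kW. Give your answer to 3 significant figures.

Reynolds number Re = ρVD/μ = 1020 · 10.2 · 0.086 / 0.00103 = 8.687e+05.
Re > 4000 → turbulent. Relative roughness ε/D = 0.000466/0.086 = 0.00542. Swamee-Jain: f = 0.25/(log₁₀[0.00542/3.7 + 5.74/8.687e+05^0.9])² = 0.25/(log₁₀[0.00146 + 2.59e-05])² = 0.25/(-2.827)² = 0.03129.
Total minor-loss coefficient ΣK = 4·1.9 + 1·1 = 8.6.
ΔP = [f·L/D + ΣK]·(ρV²/2) = [0.03129·12.4/0.086 + 8.6]·(1020·10.2²/2) = [4.511 + 8.6]·5.306e+04 = 6.957e+05 Pa.
Q = V·A = 10.2·0.005809 = 0.05925 m³/s.
Pumping power P = QΔP = 0.05925·6.957e+05 = 41220 W = 41.2 kW.

P ≈ 41.2 kW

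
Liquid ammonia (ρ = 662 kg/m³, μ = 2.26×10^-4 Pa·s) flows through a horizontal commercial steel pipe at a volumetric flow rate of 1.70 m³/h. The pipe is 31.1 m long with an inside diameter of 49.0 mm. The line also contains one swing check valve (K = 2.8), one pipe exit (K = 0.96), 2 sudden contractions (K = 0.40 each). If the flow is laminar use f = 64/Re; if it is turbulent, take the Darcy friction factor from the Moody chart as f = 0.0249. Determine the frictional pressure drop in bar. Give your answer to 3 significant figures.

Q = 1.70 m³/h = 1.70/3600 = 0.0004722 m³/s.
Cross-sectional area A = πD²/4 = π(0.049)²/4 = 0.001886 m²; mean velocity V = Q/A = 0.0004722/0.001886 = 0.2504 m/s.
Reynolds number Re = ρVD/μ = 662 · 0.2504 · 0.049 / 0.000226 = 3.594e+04.
Re > 4000 → turbulent; use the Moody-chart value f = 0.0249.
Total minor-loss coefficient ΣK = 1·2.8 + 1·0.96 + 2·0.4 = 4.56.
ΔP = [f·L/D + ΣK]·(ρV²/2) = [0.0249·31.1/0.049 + 4.56]·(662·0.2504²/2) = [15.8 + 4.56]·20.76 = 422.7 Pa.
ΔP = 422.7 Pa = 0.00423 bar.

ΔP ≈ 0.00423 bar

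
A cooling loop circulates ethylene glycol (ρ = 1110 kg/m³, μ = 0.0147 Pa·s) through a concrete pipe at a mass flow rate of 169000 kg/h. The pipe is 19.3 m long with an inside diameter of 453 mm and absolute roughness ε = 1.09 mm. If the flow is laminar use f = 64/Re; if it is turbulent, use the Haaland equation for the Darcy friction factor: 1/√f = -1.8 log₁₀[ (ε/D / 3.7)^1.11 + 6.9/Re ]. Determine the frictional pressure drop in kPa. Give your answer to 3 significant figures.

ΔP ≈ 0.0568 kPa

ṁ = 169000 kg/h = 169000/3600 = 46.94 kg/s.
A = πD²/4 = π(0.453)²/4 = 0.1612 m²; mean velocity V = ṁ/(ρA) = 46.94/(1110 · 0.1612) = 0.2624 m/s.
Reynolds number Re = ρVD/μ = 1110 · 0.2624 · 0.453 / 0.0147 = 8976.
Re > 4000 → turbulent. Relative roughness ε/D = 0.00109/0.453 = 0.00241. Haaland: 1/√f = -1.8 log₁₀[(0.00241/3.7)^1.11 + 6.9/8976] = -1.8 log₁₀[0.00029 + 0.000769] = 5.355, so f = 0.03487.
Darcy-Weisbach: ΔP = f(L/D)(ρV²/2) = 0.03487·(19.3/0.453)·(1110·0.2624²/2) = 0.03487·42.6·38.22 = 56.77 Pa.
ΔP = 56.77 Pa = 0.0568 kPa.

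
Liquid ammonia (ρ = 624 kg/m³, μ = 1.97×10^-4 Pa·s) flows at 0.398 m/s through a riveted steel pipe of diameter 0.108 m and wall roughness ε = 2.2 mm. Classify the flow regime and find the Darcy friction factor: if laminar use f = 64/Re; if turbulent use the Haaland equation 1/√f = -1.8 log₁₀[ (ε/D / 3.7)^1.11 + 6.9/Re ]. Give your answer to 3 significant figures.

f ≈ 0.0494

Re = ρVD/μ = 624·0.398·0.108/0.000197 = 1.362e+05.
Re > 4000 → turbulent. ε/D = 0.0022/0.108 = 0.0204; Haaland: 1/√f = -1.8 log₁₀[0.00311 + 5.07e-05] = 4.501, so f = 0.04936.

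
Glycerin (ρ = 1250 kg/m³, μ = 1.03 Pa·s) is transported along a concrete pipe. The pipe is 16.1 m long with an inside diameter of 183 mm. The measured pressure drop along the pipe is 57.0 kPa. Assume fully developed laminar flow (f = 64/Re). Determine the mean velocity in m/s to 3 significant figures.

V ≈ 3.60 m/s

For laminar flow, f = 64/Re with Re = ρVD/μ, so Darcy-Weisbach reduces to ΔP = 32μLV/D². Solving for V: V = ΔP·D²/(32μL) = 5.7e+04·(0.183)²/(32·1.03·16.1) = 3.597 m/s.
Check: Re = ρVD/μ = 1250·3.597·0.183/1.03 = 798.9 < 2300, so the laminar assumption holds.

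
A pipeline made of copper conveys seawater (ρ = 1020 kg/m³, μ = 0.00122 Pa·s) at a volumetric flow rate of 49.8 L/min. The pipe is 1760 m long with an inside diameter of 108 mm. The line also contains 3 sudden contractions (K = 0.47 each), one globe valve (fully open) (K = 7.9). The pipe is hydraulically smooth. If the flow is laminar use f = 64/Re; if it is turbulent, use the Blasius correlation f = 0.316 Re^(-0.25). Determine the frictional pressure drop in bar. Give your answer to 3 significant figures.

Q = 49.8 L/min = 49.8/60000 = 0.00083 m³/s.
Cross-sectional area A = πD²/4 = π(0.108)²/4 = 0.009161 m²; mean velocity V = Q/A = 0.00083/0.009161 = 0.0906 m/s.
Reynolds number Re = ρVD/μ = 1020 · 0.0906 · 0.108 / 0.00122 = 8181.
Re > 4000 → turbulent. Smooth-pipe (Blasius): f = 0.316 Re^(-0.25) = 0.316/(8181)^0.25 = 0.03323.
Total minor-loss coefficient ΣK = 3·0.47 + 1·7.9 = 9.31.
ΔP = [f·L/D + ΣK]·(ρV²/2) = [0.03323·1760/0.108 + 9.31]·(1020·0.0906²/2) = [541.5 + 9.31]·4.187 = 2306 Pa.
ΔP = 2306 Pa = 0.0231 bar.

ΔP ≈ 0.0231 bar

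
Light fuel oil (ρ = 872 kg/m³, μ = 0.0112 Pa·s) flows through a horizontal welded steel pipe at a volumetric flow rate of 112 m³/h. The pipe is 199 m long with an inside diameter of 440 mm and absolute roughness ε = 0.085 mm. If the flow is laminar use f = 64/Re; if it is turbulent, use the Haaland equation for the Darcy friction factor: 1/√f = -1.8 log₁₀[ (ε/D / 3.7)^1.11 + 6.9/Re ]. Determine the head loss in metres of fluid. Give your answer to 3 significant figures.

h_f ≈ 0.0331 m

Q = 112 m³/h = 112/3600 = 0.03111 m³/s.
Cross-sectional area A = πD²/4 = π(0.44)²/4 = 0.1521 m²; mean velocity V = Q/A = 0.03111/0.1521 = 0.2046 m/s.
Reynolds number Re = ρVD/μ = 872 · 0.2046 · 0.44 / 0.0112 = 7009.
Re > 4000 → turbulent. Relative roughness ε/D = 8.5e-05/0.44 = 0.000193. Haaland: 1/√f = -1.8 log₁₀[(0.000193/3.7)^1.11 + 6.9/7009] = -1.8 log₁₀[1.76e-05 + 0.000984] = 5.398, so f = 0.03431.
Darcy-Weisbach: ΔP = f(L/D)(ρV²/2) = 0.03431·(199/0.44)·(872·0.2046²/2) = 0.03431·452.3·18.25 = 283.3 Pa.
Head loss h_f = ΔP/(ρg) = 283.3/(872·9.81) = 0.0331 m.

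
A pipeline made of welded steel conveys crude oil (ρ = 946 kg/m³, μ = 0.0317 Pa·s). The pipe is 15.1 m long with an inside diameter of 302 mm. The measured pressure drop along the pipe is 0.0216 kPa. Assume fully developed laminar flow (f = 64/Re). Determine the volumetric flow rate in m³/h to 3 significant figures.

For laminar flow, f = 64/Re with Re = ρVD/μ, so Darcy-Weisbach reduces to ΔP = 32μLV/D². Solving for V: V = ΔP·D²/(32μL) = 21.6·(0.302)²/(32·0.0317·15.1) = 0.1286 m/s.
Check: Re = ρVD/μ = 946·0.1286·0.302/0.0317 = 1159 < 2300, so the laminar assumption holds.
Q = V·A = 0.1286·(π/4·0.302²) = 0.009213 m³/s = 33.2 m³/h.

Q ≈ 33.2 m³/h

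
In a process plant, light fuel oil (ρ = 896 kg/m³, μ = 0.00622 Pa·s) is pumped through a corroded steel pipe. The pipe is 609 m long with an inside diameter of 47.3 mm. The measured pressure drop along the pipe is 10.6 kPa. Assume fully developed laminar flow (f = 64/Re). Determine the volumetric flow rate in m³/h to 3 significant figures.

Q ≈ 1.24 m³/h

For laminar flow, f = 64/Re with Re = ρVD/μ, so Darcy-Weisbach reduces to ΔP = 32μLV/D². Solving for V: V = ΔP·D²/(32μL) = 1.06e+04·(0.0473)²/(32·0.00622·609) = 0.1956 m/s.
Check: Re = ρVD/μ = 896·0.1956·0.0473/0.00622 = 1333 < 2300, so the laminar assumption holds.
Q = V·A = 0.1956·(π/4·0.0473²) = 0.0003438 m³/s = 1.24 m³/h.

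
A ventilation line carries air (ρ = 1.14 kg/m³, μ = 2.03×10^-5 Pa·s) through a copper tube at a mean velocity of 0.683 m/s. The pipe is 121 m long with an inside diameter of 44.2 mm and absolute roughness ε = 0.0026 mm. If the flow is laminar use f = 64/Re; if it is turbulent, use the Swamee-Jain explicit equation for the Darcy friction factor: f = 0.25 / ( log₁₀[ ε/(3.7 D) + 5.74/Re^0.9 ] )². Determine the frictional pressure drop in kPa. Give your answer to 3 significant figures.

ΔP ≈ 0.0275 kPa

Reynolds number Re = ρVD/μ = 1.14 · 0.683 · 0.0442 / 2.03e-05 = 1695.
Re < 2300 → laminar flow, so f = 64/Re = 64/1695 = 0.03775 (the turbulent correlation is not needed).
Darcy-Weisbach: ΔP = f(L/D)(ρV²/2) = 0.03775·(121/0.0442)·(1.14·0.683²/2) = 0.03775·2738·0.2659 = 27.48 Pa.
ΔP = 27.48 Pa = 0.0275 kPa.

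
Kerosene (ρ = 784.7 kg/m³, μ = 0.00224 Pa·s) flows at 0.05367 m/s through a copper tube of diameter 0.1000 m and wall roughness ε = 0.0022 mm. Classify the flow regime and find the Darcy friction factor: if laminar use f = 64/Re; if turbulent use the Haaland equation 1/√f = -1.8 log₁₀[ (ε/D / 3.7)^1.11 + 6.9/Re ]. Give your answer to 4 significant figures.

Re = ρVD/μ = 784.7·0.05367·0.1/0.00224 = 1880.
Re < 2300 → laminar, so f = 64/Re = 0.03404 (roughness is irrelevant in laminar flow).

f ≈ 0.03404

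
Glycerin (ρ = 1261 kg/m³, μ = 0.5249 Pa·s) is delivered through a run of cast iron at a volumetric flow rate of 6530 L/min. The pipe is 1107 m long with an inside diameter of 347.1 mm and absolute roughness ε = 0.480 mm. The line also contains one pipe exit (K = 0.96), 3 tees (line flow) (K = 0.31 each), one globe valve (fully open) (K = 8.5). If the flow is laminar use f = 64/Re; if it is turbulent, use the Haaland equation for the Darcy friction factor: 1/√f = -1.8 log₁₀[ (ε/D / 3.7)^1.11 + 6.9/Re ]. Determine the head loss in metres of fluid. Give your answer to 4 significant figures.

h_f ≈ 15.05 m

Q = 6530 L/min = 6530/60000 = 0.1088 m³/s.
Cross-sectional area A = πD²/4 = π(0.3471)²/4 = 0.09462 m²; mean velocity V = Q/A = 0.1088/0.09462 = 1.15 m/s.
Reynolds number Re = ρVD/μ = 1261 · 1.15 · 0.3471 / 0.525 = 959.1.
Re < 2300 → laminar flow, so f = 64/Re = 64/959.1 = 0.06673 (the turbulent correlation is not needed).
Total minor-loss coefficient ΣK = 1·0.96 + 3·0.31 + 1·8.5 = 10.4.
ΔP = [f·L/D + ΣK]·(ρV²/2) = [0.06673·1107/0.3471 + 10.4]·(1261·1.15²/2) = [212.8 + 10.4]·834.1 = 1.862e+05 Pa.
Head loss h_f = ΔP/(ρg) = 1.862e+05/(1261·9.81) = 15.05 m.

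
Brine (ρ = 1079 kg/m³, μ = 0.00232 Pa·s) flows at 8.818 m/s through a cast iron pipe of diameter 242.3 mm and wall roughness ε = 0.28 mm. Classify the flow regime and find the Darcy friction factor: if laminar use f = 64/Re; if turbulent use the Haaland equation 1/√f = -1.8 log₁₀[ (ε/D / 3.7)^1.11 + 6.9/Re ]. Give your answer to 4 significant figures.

Re = ρVD/μ = 1079·8.818·0.2423/0.00232 = 9.937e+05.
Re > 4000 → turbulent. ε/D = 0.00028/0.2423 = 0.00116; Haaland: 1/√f = -1.8 log₁₀[0.000129 + 6.94e-06] = 6.963, so f = 0.02063.

f ≈ 0.02063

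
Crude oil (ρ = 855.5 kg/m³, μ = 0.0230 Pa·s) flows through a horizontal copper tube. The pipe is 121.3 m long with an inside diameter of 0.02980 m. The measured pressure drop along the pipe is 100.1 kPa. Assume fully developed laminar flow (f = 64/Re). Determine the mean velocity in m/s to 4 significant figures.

For laminar flow, f = 64/Re with Re = ρVD/μ, so Darcy-Weisbach reduces to ΔP = 32μLV/D². Solving for V: V = ΔP·D²/(32μL) = 1.001e+05·(0.0298)²/(32·0.023·121.3) = 0.9957 m/s.
Check: Re = ρVD/μ = 855.5·0.9957·0.0298/0.023 = 1104 < 2300, so the laminar assumption holds.

V ≈ 0.9957 m/s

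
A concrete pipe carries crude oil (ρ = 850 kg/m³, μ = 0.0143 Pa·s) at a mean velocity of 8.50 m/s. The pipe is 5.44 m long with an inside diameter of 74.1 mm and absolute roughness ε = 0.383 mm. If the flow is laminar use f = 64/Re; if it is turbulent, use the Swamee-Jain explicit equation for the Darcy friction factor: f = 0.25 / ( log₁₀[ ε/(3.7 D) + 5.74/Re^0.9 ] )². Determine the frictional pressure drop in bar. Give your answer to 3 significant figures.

ΔP ≈ 0.753 bar

Reynolds number Re = ρVD/μ = 850 · 8.5 · 0.0741 / 0.0143 = 3.744e+04.
Re > 4000 → turbulent. Relative roughness ε/D = 0.000383/0.0741 = 0.00517. Swamee-Jain: f = 0.25/(log₁₀[0.00517/3.7 + 5.74/3.744e+04^0.9])² = 0.25/(log₁₀[0.0014 + 0.000439])² = 0.25/(-2.736)² = 0.0334.
Darcy-Weisbach: ΔP = f(L/D)(ρV²/2) = 0.0334·(5.44/0.0741)·(850·8.5²/2) = 0.0334·73.41·3.071e+04 = 7.528e+04 Pa.
ΔP = 7.528e+04 Pa = 0.753 bar.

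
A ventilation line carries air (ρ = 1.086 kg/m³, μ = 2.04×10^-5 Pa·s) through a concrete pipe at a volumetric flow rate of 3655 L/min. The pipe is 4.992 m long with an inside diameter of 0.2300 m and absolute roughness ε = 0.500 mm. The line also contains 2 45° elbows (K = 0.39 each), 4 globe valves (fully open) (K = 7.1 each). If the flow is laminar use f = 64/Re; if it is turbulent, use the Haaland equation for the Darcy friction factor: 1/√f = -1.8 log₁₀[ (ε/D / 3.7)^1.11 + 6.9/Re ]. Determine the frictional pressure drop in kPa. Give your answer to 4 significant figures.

Q = 3655 L/min = 3655/60000 = 0.06092 m³/s.
Cross-sectional area A = πD²/4 = π(0.23)²/4 = 0.04155 m²; mean velocity V = Q/A = 0.06092/0.04155 = 1.466 m/s.
Reynolds number Re = ρVD/μ = 1.086 · 1.466 · 0.23 / 2.04e-05 = 1.795e+04.
Re > 4000 → turbulent. Relative roughness ε/D = 0.0005/0.23 = 0.00217. Haaland: 1/√f = -1.8 log₁₀[(0.00217/3.7)^1.11 + 6.9/1.795e+04] = -1.8 log₁₀[0.000259 + 0.000384] = 5.745, so f = 0.0303.
Total minor-loss coefficient ΣK = 2·0.39 + 4·7.1 = 29.2.
ΔP = [f·L/D + ΣK]·(ρV²/2) = [0.0303·4.992/0.23 + 29.2]·(1.086·1.466²/2) = [0.6577 + 29.2]·1.167 = 34.83 Pa.
ΔP = 34.83 Pa = 0.03483 kPa.

ΔP ≈ 0.03483 kPa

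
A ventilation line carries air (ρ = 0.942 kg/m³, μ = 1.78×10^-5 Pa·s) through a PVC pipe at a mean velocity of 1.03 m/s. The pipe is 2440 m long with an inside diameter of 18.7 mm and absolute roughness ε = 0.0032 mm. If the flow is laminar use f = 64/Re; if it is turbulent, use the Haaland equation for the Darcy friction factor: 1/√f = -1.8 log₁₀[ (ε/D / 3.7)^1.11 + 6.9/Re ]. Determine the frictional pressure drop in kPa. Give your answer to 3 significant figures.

ΔP ≈ 4.09 kPa

Reynolds number Re = ρVD/μ = 0.942 · 1.03 · 0.0187 / 1.78e-05 = 1019.
Re < 2300 → laminar flow, so f = 64/Re = 64/1019 = 0.06279 (the turbulent correlation is not needed).
Darcy-Weisbach: ΔP = f(L/D)(ρV²/2) = 0.06279·(2440/0.0187)·(0.942·1.03²/2) = 0.06279·1.305e+05·0.4997 = 4094 Pa.
ΔP = 4094 Pa = 4.09 kPa.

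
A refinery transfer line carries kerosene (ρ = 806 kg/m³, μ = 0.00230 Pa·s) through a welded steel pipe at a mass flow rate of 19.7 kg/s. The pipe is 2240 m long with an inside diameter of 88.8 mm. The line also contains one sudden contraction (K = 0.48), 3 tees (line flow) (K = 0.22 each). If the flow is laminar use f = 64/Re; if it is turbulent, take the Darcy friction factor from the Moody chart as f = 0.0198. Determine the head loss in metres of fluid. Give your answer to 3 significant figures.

h_f ≈ 397 m

A = πD²/4 = π(0.0888)²/4 = 0.006193 m²; mean velocity V = ṁ/(ρA) = 19.7/(806 · 0.006193) = 3.947 m/s.
Reynolds number Re = ρVD/μ = 806 · 3.947 · 0.0888 / 0.0023 = 1.228e+05.
Re > 4000 → turbulent; use the Moody-chart value f = 0.0198.
Total minor-loss coefficient ΣK = 1·0.48 + 3·0.22 = 1.14.
ΔP = [f·L/D + ΣK]·(ρV²/2) = [0.0198·2240/0.0888 + 1.14]·(806·3.947²/2) = [499.5 + 1.14]·6277 = 3.142e+06 Pa.
Head loss h_f = ΔP/(ρg) = 3.142e+06/(806·9.81) = 397 m.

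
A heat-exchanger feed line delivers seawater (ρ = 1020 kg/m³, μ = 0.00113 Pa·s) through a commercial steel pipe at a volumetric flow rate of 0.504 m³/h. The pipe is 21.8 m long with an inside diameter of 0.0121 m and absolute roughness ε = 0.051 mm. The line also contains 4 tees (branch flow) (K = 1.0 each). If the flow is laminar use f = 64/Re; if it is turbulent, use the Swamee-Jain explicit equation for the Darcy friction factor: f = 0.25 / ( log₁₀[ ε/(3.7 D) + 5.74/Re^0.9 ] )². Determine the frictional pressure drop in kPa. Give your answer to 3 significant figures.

ΔP ≈ 51.6 kPa

Q = 0.504 m³/h = 0.504/3600 = 0.00014 m³/s.
Cross-sectional area A = πD²/4 = π(0.0121)²/4 = 0.000115 m²; mean velocity V = Q/A = 0.00014/0.000115 = 1.217 m/s.
Reynolds number Re = ρVD/μ = 1020 · 1.217 · 0.0121 / 0.00113 = 1.33e+04.
Re > 4000 → turbulent. Relative roughness ε/D = 5.1e-05/0.0121 = 0.00421. Swamee-Jain: f = 0.25/(log₁₀[0.00421/3.7 + 5.74/1.33e+04^0.9])² = 0.25/(log₁₀[0.00114 + 0.00112])² = 0.25/(-2.647)² = 0.03568.
Total minor-loss coefficient ΣK = 4·1 = 4.
ΔP = [f·L/D + ΣK]·(ρV²/2) = [0.03568·21.8/0.0121 + 4]·(1020·1.217²/2) = [64.29 + 4]·756 = 5.162e+04 Pa.
ΔP = 5.162e+04 Pa = 51.6 kPa.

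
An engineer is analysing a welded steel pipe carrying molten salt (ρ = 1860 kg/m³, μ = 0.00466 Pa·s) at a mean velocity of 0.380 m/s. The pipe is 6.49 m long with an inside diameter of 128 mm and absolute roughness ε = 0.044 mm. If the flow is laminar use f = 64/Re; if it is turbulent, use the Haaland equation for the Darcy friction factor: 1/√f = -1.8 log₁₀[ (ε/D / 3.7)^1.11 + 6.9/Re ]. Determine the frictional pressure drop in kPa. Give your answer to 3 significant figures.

Reynolds number Re = ρVD/μ = 1860 · 0.38 · 0.128 / 0.00466 = 1.941e+04.
Re > 4000 → turbulent. Relative roughness ε/D = 4.4e-05/0.128 = 0.000344. Haaland: 1/√f = -1.8 log₁₀[(0.000344/3.7)^1.11 + 6.9/1.941e+04] = -1.8 log₁₀[3.35e-05 + 0.000355] = 6.138, so f = 0.02654.
Darcy-Weisbach: ΔP = f(L/D)(ρV²/2) = 0.02654·(6.49/0.128)·(1860·0.38²/2) = 0.02654·50.7·134.3 = 180.7 Pa.
ΔP = 180.7 Pa = 0.181 kPa.

ΔP ≈ 0.181 kPa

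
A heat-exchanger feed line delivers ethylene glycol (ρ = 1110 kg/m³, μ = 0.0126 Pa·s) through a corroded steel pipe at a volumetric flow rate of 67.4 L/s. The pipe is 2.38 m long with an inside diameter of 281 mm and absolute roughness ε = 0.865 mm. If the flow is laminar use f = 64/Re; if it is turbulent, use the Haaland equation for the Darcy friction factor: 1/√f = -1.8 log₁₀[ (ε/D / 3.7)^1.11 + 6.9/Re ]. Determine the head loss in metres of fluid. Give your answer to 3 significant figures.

h_f ≈ 0.0154 m

Q = 67.4 L/s = 67.4/1000 = 0.0674 m³/s.
Cross-sectional area A = πD²/4 = π(0.281)²/4 = 0.06202 m²; mean velocity V = Q/A = 0.0674/0.06202 = 1.087 m/s.
Reynolds number Re = ρVD/μ = 1110 · 1.087 · 0.281 / 0.0126 = 2.69e+04.
Re > 4000 → turbulent. Relative roughness ε/D = 0.000865/0.281 = 0.00308. Haaland: 1/√f = -1.8 log₁₀[(0.00308/3.7)^1.11 + 6.9/2.69e+04] = -1.8 log₁₀[0.000381 + 0.000256] = 5.752, so f = 0.03023.
Darcy-Weisbach: ΔP = f(L/D)(ρV²/2) = 0.03023·(2.38/0.281)·(1110·1.087²/2) = 0.03023·8.47·655.6 = 167.8 Pa.
Head loss h_f = ΔP/(ρg) = 167.8/(1110·9.81) = 0.0154 m.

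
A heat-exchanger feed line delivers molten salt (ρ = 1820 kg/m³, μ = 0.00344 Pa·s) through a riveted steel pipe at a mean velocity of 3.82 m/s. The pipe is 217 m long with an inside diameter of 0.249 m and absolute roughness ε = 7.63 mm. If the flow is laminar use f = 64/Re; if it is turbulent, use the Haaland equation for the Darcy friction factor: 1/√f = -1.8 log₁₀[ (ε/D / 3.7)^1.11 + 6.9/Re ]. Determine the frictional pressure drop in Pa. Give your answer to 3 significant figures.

Reynolds number Re = ρVD/μ = 1820 · 3.82 · 0.249 / 0.00344 = 5.032e+05.
Re > 4000 → turbulent. Relative roughness ε/D = 0.00763/0.249 = 0.0306. Haaland: 1/√f = -1.8 log₁₀[(0.0306/3.7)^1.11 + 6.9/5.032e+05] = -1.8 log₁₀[0.00489 + 1.37e-05] = 4.157, so f = 0.05786.
Darcy-Weisbach: ΔP = f(L/D)(ρV²/2) = 0.05786·(217/0.249)·(1820·3.82²/2) = 0.05786·871.5·1.328e+04 = 6.696e+05 Pa.

ΔP ≈ 670000 Pa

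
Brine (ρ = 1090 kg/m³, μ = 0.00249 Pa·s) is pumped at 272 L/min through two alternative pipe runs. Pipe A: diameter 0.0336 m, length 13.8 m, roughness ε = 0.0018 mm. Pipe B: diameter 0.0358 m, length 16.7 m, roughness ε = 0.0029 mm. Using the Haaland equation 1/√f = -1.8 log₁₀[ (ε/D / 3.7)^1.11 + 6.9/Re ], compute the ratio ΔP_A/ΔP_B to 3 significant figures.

Pipe A: V = Q/A = 0.004533/0.0008867 = 5.113 m/s; Re = 7.52e+04; ε/D = 5.36e-05; Haaland → f = 0.01912; ΔP_A = f(L/D)(ρV²/2) = 1.119e+05 Pa.
Pipe B: V = Q/A = 0.004533/0.001007 = 4.504 m/s; Re = 7.058e+04; ε/D = 8.1e-05; Haaland → f = 0.01948; ΔP_B = f(L/D)(ρV²/2) = 1.004e+05 Pa.
ΔP_A/ΔP_B = 1.119e+05/1.004e+05 = 1.11.

ΔP_A/ΔP_B ≈ 1.11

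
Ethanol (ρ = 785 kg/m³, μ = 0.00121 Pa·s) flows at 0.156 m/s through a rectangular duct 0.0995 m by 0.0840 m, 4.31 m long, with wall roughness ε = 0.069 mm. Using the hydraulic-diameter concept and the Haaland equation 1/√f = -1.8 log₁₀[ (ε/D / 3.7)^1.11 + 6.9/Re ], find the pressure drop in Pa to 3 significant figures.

ΔP ≈ 14.7 Pa

Hydraulic diameter D_h = 4A/P = 4·(0.0995·0.084)/(2·(0.0995+0.084)) = 0.03343/0.367 = 0.0911 m.
Re = ρVD_h/μ = 785·0.156·0.0911/0.00121 = 9219.
ε/D_h = 6.9e-05/0.0911 = 0.000757; Haaland gives 1/√f = -1.8 log₁₀[8.04e-05+0.000748] = 5.547, so f = 0.0325.
ΔP = f(L/D_h)(ρV²/2) = 0.0325·4.31/0.0911·9.552 = 14.69 Pa.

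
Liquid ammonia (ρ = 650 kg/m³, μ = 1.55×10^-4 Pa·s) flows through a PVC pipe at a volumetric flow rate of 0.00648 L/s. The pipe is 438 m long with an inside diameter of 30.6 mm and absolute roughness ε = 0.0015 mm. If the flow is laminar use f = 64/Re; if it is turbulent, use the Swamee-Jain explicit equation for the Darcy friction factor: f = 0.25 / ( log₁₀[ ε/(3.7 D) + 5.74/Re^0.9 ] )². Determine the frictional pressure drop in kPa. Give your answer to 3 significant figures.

Q = 0.00648 L/s = 0.00648/1000 = 6.48e-06 m³/s.
Cross-sectional area A = πD²/4 = π(0.0306)²/4 = 0.0007354 m²; mean velocity V = Q/A = 6.48e-06/0.0007354 = 0.008811 m/s.
Reynolds number Re = ρVD/μ = 650 · 0.008811 · 0.0306 / 0.000155 = 1131.
Re < 2300 → laminar flow, so f = 64/Re = 64/1131 = 0.0566 (the turbulent correlation is not needed).
Darcy-Weisbach: ΔP = f(L/D)(ρV²/2) = 0.0566·(438/0.0306)·(650·0.008811²/2) = 0.0566·1.431e+04·0.02523 = 20.44 Pa.
ΔP = 20.44 Pa = 0.0204 kPa.

ΔP ≈ 0.0204 kPa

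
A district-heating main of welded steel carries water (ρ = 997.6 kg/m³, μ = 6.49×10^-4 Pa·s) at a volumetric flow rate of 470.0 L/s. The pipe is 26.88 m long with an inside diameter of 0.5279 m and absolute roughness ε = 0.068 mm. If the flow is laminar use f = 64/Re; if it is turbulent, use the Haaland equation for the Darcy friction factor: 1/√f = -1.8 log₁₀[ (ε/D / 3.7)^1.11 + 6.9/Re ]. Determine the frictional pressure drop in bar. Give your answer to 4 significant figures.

ΔP ≈ 0.01557 bar

Q = 470.0 L/s = 470.0/1000 = 0.47 m³/s.
Cross-sectional area A = πD²/4 = π(0.5279)²/4 = 0.2189 m²; mean velocity V = Q/A = 0.47/0.2189 = 2.147 m/s.
Reynolds number Re = ρVD/μ = 997.6 · 2.147 · 0.5279 / 0.000649 = 1.742e+06.
Re > 4000 → turbulent. Relative roughness ε/D = 6.8e-05/0.5279 = 0.000129. Haaland: 1/√f = -1.8 log₁₀[(0.000129/3.7)^1.11 + 6.9/1.742e+06] = -1.8 log₁₀[1.13e-05 + 3.96e-06] = 8.672, so f = 0.0133.
Darcy-Weisbach: ΔP = f(L/D)(ρV²/2) = 0.0133·(26.88/0.5279)·(997.6·2.147²/2) = 0.0133·50.92·2300 = 1557 Pa.
ΔP = 1557 Pa = 0.01557 bar.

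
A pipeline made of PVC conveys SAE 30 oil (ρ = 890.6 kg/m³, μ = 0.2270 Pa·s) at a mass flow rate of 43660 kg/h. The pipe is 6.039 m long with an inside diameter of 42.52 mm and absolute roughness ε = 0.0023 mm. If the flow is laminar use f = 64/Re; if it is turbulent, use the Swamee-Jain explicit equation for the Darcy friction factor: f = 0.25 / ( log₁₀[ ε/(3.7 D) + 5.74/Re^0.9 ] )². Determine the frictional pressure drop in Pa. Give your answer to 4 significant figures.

ΔP ≈ 232700 Pa

ṁ = 43660 kg/h = 43660/3600 = 12.13 kg/s.
A = πD²/4 = π(0.04252)²/4 = 0.00142 m²; mean velocity V = ṁ/(ρA) = 12.13/(890.6 · 0.00142) = 9.59 m/s.
Reynolds number Re = ρVD/μ = 890.6 · 9.59 · 0.04252 / 0.227 = 1600.
Re < 2300 → laminar flow, so f = 64/Re = 64/1600 = 0.04 (the turbulent correlation is not needed).
Darcy-Weisbach: ΔP = f(L/D)(ρV²/2) = 0.04·(6.039/0.04252)·(890.6·9.59²/2) = 0.04·142·4.095e+04 = 2.327e+05 Pa.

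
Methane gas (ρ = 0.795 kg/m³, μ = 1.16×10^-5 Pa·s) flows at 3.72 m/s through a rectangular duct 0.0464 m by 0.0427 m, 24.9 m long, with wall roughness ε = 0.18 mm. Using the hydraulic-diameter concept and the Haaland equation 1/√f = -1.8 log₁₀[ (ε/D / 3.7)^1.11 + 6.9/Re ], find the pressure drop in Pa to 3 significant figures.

ΔP ≈ 109 Pa

Hydraulic diameter D_h = 4A/P = 4·(0.0464·0.0427)/(2·(0.0464+0.0427)) = 0.007925/0.1782 = 0.04447 m.
Re = ρVD_h/μ = 0.795·3.72·0.04447/1.16e-05 = 1.134e+04.
ε/D_h = 0.00018/0.04447 = 0.00405; Haaland gives 1/√f = -1.8 log₁₀[0.000517+0.000609] = 5.308, so f = 0.0355.
ΔP = f(L/D_h)(ρV²/2) = 0.0355·24.9/0.04447·5.501 = 109.3 Pa.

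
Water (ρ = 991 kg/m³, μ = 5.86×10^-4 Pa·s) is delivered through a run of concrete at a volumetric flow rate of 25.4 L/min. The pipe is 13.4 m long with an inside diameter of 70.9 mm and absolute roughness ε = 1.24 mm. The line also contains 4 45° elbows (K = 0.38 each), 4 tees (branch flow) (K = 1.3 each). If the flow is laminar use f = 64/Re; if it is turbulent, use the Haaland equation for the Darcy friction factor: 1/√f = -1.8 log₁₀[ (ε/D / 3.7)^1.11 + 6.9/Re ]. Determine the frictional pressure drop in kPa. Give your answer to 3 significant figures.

Q = 25.4 L/min = 25.4/60000 = 0.0004233 m³/s.
Cross-sectional area A = πD²/4 = π(0.0709)²/4 = 0.003948 m²; mean velocity V = Q/A = 0.0004233/0.003948 = 0.1072 m/s.
Reynolds number Re = ρVD/μ = 991 · 0.1072 · 0.0709 / 0.000586 = 1.286e+04.
Re > 4000 → turbulent. Relative roughness ε/D = 0.00124/0.0709 = 0.0175. Haaland: 1/√f = -1.8 log₁₀[(0.0175/3.7)^1.11 + 6.9/1.286e+04] = -1.8 log₁₀[0.00262 + 0.000537] = 4.501, so f = 0.04937.
Total minor-loss coefficient ΣK = 4·0.38 + 4·1.3 = 6.72.
ΔP = [f·L/D + ΣK]·(ρV²/2) = [0.04937·13.4/0.0709 + 6.72]·(991·0.1072²/2) = [9.33 + 6.72]·5.697 = 91.44 Pa.
ΔP = 91.44 Pa = 0.0914 kPa.

ΔP ≈ 0.0914 kPa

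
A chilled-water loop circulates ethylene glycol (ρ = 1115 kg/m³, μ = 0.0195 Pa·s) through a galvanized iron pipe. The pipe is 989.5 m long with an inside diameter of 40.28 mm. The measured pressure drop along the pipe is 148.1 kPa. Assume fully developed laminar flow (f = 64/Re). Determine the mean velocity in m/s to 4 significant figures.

V ≈ 0.3892 m/s

For laminar flow, f = 64/Re with Re = ρVD/μ, so Darcy-Weisbach reduces to ΔP = 32μLV/D². Solving for V: V = ΔP·D²/(32μL) = 1.481e+05·(0.04028)²/(32·0.0195·989.5) = 0.3892 m/s.
Check: Re = ρVD/μ = 1115·0.3892·0.04028/0.0195 = 896.3 < 2300, so the laminar assumption holds.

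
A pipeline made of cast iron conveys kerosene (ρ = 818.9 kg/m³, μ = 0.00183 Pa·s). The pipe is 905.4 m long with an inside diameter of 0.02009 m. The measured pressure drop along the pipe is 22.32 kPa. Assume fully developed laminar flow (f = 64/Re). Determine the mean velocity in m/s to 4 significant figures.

For laminar flow, f = 64/Re with Re = ρVD/μ, so Darcy-Weisbach reduces to ΔP = 32μLV/D². Solving for V: V = ΔP·D²/(32μL) = 2.232e+04·(0.02009)²/(32·0.00183·905.4) = 0.1699 m/s.
Check: Re = ρVD/μ = 818.9·0.1699·0.02009/0.00183 = 1527 < 2300, so the laminar assumption holds.

V ≈ 0.1699 m/s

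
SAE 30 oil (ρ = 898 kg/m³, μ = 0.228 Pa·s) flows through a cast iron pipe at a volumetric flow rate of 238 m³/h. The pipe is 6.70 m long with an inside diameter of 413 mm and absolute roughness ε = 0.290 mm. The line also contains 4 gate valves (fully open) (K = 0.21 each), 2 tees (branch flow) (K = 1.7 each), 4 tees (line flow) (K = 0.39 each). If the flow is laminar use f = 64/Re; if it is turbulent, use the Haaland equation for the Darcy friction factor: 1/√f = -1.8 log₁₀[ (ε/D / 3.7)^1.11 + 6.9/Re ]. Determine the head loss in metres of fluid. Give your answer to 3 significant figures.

h_f ≈ 0.0880 m

Q = 238 m³/h = 238/3600 = 0.06611 m³/s.
Cross-sectional area A = πD²/4 = π(0.413)²/4 = 0.134 m²; mean velocity V = Q/A = 0.06611/0.134 = 0.4935 m/s.
Reynolds number Re = ρVD/μ = 898 · 0.4935 · 0.413 / 0.228 = 802.7.
Re < 2300 → laminar flow, so f = 64/Re = 64/802.7 = 0.07973 (the turbulent correlation is not needed).
Total minor-loss coefficient ΣK = 4·0.21 + 2·1.7 + 4·0.39 = 5.8.
ΔP = [f·L/D + ΣK]·(ρV²/2) = [0.07973·6.7/0.413 + 5.8]·(898·0.4935²/2) = [1.293 + 5.8]·109.3 = 775.7 Pa.
Head loss h_f = ΔP/(ρg) = 775.7/(898·9.81) = 0.0880 m.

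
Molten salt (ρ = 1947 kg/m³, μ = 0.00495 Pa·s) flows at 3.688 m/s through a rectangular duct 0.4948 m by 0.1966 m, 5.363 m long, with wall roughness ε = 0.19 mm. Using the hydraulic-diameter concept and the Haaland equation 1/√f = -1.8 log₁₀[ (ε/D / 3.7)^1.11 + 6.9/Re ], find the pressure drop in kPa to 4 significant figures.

ΔP ≈ 4.732 kPa

Hydraulic diameter D_h = 4A/P = 4·(0.4948·0.1966)/(2·(0.4948+0.1966)) = 0.3891/1.383 = 0.2814 m.
Re = ρVD_h/μ = 1947·3.688·0.2814/0.00495 = 4.082e+05.
ε/D_h = 0.00019/0.2814 = 0.000675; Haaland gives 1/√f = -1.8 log₁₀[7.08e-05+1.69e-05] = 7.303, so f = 0.01875.
ΔP = f(L/D_h)(ρV²/2) = 0.01875·5.363/0.2814·1.324e+04 = 4732 Pa.
ΔP = 4.732 kPa.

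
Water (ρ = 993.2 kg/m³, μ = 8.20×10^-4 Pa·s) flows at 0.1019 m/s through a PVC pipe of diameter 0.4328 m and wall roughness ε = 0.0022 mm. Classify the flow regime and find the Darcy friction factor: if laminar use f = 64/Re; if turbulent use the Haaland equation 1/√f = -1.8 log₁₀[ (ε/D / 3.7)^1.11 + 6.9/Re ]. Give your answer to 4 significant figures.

f ≈ 0.02042

Re = ρVD/μ = 993.2·0.1019·0.4328/0.00082 = 5.342e+04.
Re > 4000 → turbulent. ε/D = 2.2e-06/0.4328 = 5.08e-06; Haaland: 1/√f = -1.8 log₁₀[3.11e-07 + 0.000129] = 6.998, so f = 0.02042.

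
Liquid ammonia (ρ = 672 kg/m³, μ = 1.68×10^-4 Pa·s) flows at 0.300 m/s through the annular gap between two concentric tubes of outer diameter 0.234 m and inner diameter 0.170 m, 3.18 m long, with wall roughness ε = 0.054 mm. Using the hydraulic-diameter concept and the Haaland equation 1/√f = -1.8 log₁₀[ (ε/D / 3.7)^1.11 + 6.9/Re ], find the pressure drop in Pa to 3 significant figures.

ΔP ≈ 33.1 Pa

Hydraulic diameter D_h = 4A/P = D_o - D_i = 0.234 - 0.17 = 0.064 m.
Re = ρVD_h/μ = 672·0.3·0.064/0.000168 = 7.68e+04.
ε/D_h = 5.4e-05/0.064 = 0.000844; Haaland gives 1/√f = -1.8 log₁₀[9.07e-05+8.98e-05] = 6.738, so f = 0.02202.
ΔP = f(L/D_h)(ρV²/2) = 0.02202·3.18/0.064·30.24 = 33.09 Pa.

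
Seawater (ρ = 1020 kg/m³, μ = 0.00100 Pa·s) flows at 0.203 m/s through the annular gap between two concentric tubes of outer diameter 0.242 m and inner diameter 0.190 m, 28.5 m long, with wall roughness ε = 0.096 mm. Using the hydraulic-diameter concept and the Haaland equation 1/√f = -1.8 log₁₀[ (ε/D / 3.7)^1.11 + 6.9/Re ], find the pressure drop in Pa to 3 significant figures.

Hydraulic diameter D_h = 4A/P = D_o - D_i = 0.242 - 0.19 = 0.052 m.
Re = ρVD_h/μ = 1020·0.203·0.052/0.001 = 1.077e+04.
ε/D_h = 9.6e-05/0.052 = 0.00185; Haaland gives 1/√f = -1.8 log₁₀[0.000216+0.000641] = 5.521, so f = 0.03281.
ΔP = f(L/D_h)(ρV²/2) = 0.03281·28.5/0.052·21.02 = 377.9 Pa.

ΔP ≈ 378 Pa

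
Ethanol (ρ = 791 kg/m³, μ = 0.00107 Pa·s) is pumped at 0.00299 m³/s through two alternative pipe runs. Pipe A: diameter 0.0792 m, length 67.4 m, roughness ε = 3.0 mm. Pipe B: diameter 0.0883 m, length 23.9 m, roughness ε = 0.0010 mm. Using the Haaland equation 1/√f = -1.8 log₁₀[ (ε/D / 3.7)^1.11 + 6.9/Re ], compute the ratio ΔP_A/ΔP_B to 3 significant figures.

ΔP_A/ΔP_B ≈ 13.5

Pipe A: V = Q/A = 0.00299/0.004927 = 0.6069 m/s; Re = 3.553e+04; ε/D = 0.0379; Haaland → f = 0.06404; ΔP_A = f(L/D)(ρV²/2) = 7940 Pa.
Pipe B: V = Q/A = 0.00299/0.006124 = 0.4883 m/s; Re = 3.187e+04; ε/D = 1.13e-05; Haaland → f = 0.023; ΔP_B = f(L/D)(ρV²/2) = 587 Pa.
ΔP_A/ΔP_B = 7940/587 = 13.5.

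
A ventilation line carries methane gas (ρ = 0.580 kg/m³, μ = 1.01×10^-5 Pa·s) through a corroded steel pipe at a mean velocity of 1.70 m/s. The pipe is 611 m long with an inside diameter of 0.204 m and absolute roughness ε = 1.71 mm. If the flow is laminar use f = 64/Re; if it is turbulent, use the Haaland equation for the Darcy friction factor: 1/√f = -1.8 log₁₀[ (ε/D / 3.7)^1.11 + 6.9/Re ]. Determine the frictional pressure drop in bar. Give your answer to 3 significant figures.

Reynolds number Re = ρVD/μ = 0.58 · 1.7 · 0.204 / 1.01e-05 = 1.992e+04.
Re > 4000 → turbulent. Relative roughness ε/D = 0.00171/0.204 = 0.00838. Haaland: 1/√f = -1.8 log₁₀[(0.00838/3.7)^1.11 + 6.9/1.992e+04] = -1.8 log₁₀[0.00116 + 0.000346] = 5.08, so f = 0.03875.
Darcy-Weisbach: ΔP = f(L/D)(ρV²/2) = 0.03875·(611/0.204)·(0.58·1.7²/2) = 0.03875·2995·0.8381 = 97.27 Pa.
ΔP = 97.27 Pa = 9.73×10^-4 bar.

ΔP ≈ 9.73×10^-4 bar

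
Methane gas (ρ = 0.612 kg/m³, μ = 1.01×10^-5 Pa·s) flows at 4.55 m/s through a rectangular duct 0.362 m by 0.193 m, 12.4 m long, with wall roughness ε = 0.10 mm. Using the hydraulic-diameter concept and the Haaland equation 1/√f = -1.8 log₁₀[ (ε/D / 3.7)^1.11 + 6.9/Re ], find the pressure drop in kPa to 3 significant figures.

ΔP ≈ 0.00647 kPa

Hydraulic diameter D_h = 4A/P = 4·(0.362·0.193)/(2·(0.362+0.193)) = 0.2795/1.11 = 0.2518 m.
Re = ρVD_h/μ = 0.612·4.55·0.2518/1.01e-05 = 6.941e+04.
ε/D_h = 0.0001/0.2518 = 0.000397; Haaland gives 1/√f = -1.8 log₁₀[3.93e-05+9.94e-05] = 6.944, so f = 0.02074.
ΔP = f(L/D_h)(ρV²/2) = 0.02074·12.4/0.2518·6.335 = 6.47 Pa.
ΔP = 0.00647 kPa.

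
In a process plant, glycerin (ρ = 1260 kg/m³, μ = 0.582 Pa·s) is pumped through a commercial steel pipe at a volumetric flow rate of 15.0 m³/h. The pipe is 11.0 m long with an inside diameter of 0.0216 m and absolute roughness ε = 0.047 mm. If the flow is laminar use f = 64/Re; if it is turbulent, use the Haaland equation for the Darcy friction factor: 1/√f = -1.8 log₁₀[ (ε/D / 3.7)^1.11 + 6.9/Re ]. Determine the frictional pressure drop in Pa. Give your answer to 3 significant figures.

Q = 15.0 m³/h = 15.0/3600 = 0.004167 m³/s.
Cross-sectional area A = πD²/4 = π(0.0216)²/4 = 0.0003664 m²; mean velocity V = Q/A = 0.004167/0.0003664 = 11.37 m/s.
Reynolds number Re = ρVD/μ = 1260 · 11.37 · 0.0216 / 0.582 = 531.7.
Re < 2300 → laminar flow, so f = 64/Re = 64/531.7 = 0.1204 (the turbulent correlation is not needed).
Darcy-Weisbach: ΔP = f(L/D)(ρV²/2) = 0.1204·(11/0.0216)·(1260·11.37²/2) = 0.1204·509.3·8.146e+04 = 4.993e+06 Pa.

ΔP ≈ 4.99×10^6 Pa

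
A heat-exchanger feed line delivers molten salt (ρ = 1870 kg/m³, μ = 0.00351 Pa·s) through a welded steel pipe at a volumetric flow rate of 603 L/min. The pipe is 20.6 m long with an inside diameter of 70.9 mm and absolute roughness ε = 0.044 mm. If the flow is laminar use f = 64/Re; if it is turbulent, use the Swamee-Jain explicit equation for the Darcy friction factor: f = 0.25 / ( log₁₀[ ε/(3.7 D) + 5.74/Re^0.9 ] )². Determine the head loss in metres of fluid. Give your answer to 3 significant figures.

h_f ≈ 2.02 m

Q = 603 L/min = 603/60000 = 0.01005 m³/s.
Cross-sectional area A = πD²/4 = π(0.0709)²/4 = 0.003948 m²; mean velocity V = Q/A = 0.01005/0.003948 = 2.546 m/s.
Reynolds number Re = ρVD/μ = 1870 · 2.546 · 0.0709 / 0.00351 = 9.615e+04.
Re > 4000 → turbulent. Relative roughness ε/D = 4.4e-05/0.0709 = 0.000621. Swamee-Jain: f = 0.25/(log₁₀[0.000621/3.7 + 5.74/9.615e+04^0.9])² = 0.25/(log₁₀[0.000168 + 0.000188])² = 0.25/(-3.449)² = 0.02102.
Darcy-Weisbach: ΔP = f(L/D)(ρV²/2) = 0.02102·(20.6/0.0709)·(1870·2.546²/2) = 0.02102·290.6·6059 = 3.7e+04 Pa.
Head loss h_f = ΔP/(ρg) = 3.7e+04/(1870·9.81) = 2.02 m.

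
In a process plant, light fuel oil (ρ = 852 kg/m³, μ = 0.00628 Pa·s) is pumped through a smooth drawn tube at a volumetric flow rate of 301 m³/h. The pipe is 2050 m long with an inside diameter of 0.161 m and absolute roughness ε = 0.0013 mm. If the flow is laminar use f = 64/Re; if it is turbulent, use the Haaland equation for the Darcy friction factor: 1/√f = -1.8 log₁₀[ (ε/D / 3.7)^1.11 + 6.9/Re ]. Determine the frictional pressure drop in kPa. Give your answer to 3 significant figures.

Q = 301 m³/h = 301/3600 = 0.08361 m³/s.
Cross-sectional area A = πD²/4 = π(0.161)²/4 = 0.02036 m²; mean velocity V = Q/A = 0.08361/0.02036 = 4.107 m/s.
Reynolds number Re = ρVD/μ = 852 · 4.107 · 0.161 / 0.00628 = 8.971e+04.
Re > 4000 → turbulent. Relative roughness ε/D = 1.3e-06/0.161 = 8.07e-06. Haaland: 1/√f = -1.8 log₁₀[(8.07e-06/3.7)^1.11 + 6.9/8.971e+04] = -1.8 log₁₀[5.2e-07 + 7.69e-05] = 7.4, so f = 0.01826.
Darcy-Weisbach: ΔP = f(L/D)(ρV²/2) = 0.01826·(2050/0.161)·(852·4.107²/2) = 0.01826·1.273e+04·7185 = 1.671e+06 Pa.
ΔP = 1.671e+06 Pa = 1670 kPa.

ΔP ≈ 1670 kPa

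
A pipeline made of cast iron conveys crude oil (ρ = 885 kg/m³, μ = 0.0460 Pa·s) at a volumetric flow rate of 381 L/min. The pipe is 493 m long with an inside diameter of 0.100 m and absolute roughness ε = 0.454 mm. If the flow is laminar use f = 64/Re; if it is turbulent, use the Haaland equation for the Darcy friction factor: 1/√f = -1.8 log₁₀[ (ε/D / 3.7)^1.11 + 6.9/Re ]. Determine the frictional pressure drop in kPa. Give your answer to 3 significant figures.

Q = 381 L/min = 381/60000 = 0.00635 m³/s.
Cross-sectional area A = πD²/4 = π(0.1)²/4 = 0.007854 m²; mean velocity V = Q/A = 0.00635/0.007854 = 0.8085 m/s.
Reynolds number Re = ρVD/μ = 885 · 0.8085 · 0.1 / 0.046 = 1555.
Re < 2300 → laminar flow, so f = 64/Re = 64/1555 = 0.04114 (the turbulent correlation is not needed).
Darcy-Weisbach: ΔP = f(L/D)(ρV²/2) = 0.04114·(493/0.1)·(885·0.8085²/2) = 0.04114·4930·289.3 = 5.867e+04 Pa.
ΔP = 5.867e+04 Pa = 58.7 kPa.

ΔP ≈ 58.7 kPa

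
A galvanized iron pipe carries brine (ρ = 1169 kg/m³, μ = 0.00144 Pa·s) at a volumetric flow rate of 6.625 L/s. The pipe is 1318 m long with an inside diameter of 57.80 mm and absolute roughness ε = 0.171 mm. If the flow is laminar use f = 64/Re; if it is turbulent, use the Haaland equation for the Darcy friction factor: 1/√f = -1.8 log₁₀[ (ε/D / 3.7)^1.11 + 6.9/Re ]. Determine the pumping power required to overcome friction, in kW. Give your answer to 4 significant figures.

Q = 6.625 L/s = 6.625/1000 = 0.006625 m³/s.
Cross-sectional area A = πD²/4 = π(0.0578)²/4 = 0.002624 m²; mean velocity V = Q/A = 0.006625/0.002624 = 2.525 m/s.
Reynolds number Re = ρVD/μ = 1169 · 2.525 · 0.0578 / 0.00144 = 1.185e+05.
Re > 4000 → turbulent. Relative roughness ε/D = 0.000171/0.0578 = 0.00296. Haaland: 1/√f = -1.8 log₁₀[(0.00296/3.7)^1.11 + 6.9/1.185e+05] = -1.8 log₁₀[0.000365 + 5.82e-05] = 6.072, so f = 0.02712.
Darcy-Weisbach: ΔP = f(L/D)(ρV²/2) = 0.02712·(1318/0.0578)·(1169·2.525²/2) = 0.02712·2.28e+04·3726 = 2.304e+06 Pa.
Pumping power P = QΔP = 0.006625·2.304e+06 = 15266 W = 15.27 kW.

P ≈ 15.27 kW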